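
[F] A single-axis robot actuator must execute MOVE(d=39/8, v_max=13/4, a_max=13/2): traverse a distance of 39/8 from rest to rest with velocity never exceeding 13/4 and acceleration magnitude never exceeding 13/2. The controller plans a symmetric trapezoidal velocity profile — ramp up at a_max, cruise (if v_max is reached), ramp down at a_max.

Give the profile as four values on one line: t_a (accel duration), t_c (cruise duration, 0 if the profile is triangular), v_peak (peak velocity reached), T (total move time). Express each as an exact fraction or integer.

t_a=1/2 t_c=1 v_peak=13/4 T=2

v_max²/a_max = (13/4)²/(13/2) = 13/8
39/8 ≥ 13/8 so v_max reached
t_a = (13/4)/(13/2) = 1/2; v_peak = 13/4
d_cruise = 39/8 − 13/8 = 13/4; t_c = (13/4)/(13/4) = 1
T = 2·1/2 + 1 = 2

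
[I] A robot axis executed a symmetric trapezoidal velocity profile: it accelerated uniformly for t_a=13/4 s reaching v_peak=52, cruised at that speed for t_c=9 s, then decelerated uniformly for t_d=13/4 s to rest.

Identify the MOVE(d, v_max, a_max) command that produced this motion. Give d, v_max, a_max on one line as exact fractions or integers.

a_max = 52/(13/4) = 16
d_a = ½·52·13/4 = 169/2; d_c = 52·9 = 468
d = 2·169/2 + 468 = 637
t_c = 9 > 0 → v_max = v_peak = 52

d=637 v_max=52 a_max=16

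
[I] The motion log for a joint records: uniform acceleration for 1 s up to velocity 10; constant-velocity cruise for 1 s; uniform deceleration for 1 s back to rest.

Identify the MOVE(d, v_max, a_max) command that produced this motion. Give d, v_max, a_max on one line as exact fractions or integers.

a_max = 10/1 = 10
d_a = ½·10·1 = 5; d_c = 10·1 = 10
d = 2·5 + 10 = 20
t_c = 1 > 0 so v_max = 10

d=20 v_max=10 a_max=10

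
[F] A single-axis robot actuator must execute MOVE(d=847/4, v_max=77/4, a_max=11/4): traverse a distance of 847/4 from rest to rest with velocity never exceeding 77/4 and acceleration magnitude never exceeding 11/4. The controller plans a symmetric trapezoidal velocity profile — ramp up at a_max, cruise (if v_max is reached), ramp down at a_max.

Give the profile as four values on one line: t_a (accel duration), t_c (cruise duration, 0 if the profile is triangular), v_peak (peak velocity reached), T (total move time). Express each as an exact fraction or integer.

t_a=7 t_c=4 v_peak=77/4 T=18

v_max²/a_max = (77/4)²/(11/4) = 539/4
847/4 ≥ 539/4 so v_max reached
t_a = (77/4)/(11/4) = 7; v_peak = 77/4
d_cruise = 847/4 − 539/4 = 77; t_c = 77/(77/4) = 4
T = 2·7 + 4 = 18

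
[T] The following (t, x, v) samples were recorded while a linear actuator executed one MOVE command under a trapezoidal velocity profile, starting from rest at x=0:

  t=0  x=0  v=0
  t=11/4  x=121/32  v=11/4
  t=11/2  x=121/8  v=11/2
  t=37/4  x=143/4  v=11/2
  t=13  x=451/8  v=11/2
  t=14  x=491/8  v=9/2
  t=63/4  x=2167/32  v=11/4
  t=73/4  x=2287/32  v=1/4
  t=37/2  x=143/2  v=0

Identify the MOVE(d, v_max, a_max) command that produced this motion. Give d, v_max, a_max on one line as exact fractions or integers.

final state: t=37/2, x=143/2, v=0 → d = 143/2
a_max = (11/4−0)/(11/4−0) = 1
max v = 11/2 over t∈[11/2,13] → v_max = 11/2
check: 11/2·(11/2+15/2) = 143/2 ✓

d=143/2 v_max=11/2 a_max=1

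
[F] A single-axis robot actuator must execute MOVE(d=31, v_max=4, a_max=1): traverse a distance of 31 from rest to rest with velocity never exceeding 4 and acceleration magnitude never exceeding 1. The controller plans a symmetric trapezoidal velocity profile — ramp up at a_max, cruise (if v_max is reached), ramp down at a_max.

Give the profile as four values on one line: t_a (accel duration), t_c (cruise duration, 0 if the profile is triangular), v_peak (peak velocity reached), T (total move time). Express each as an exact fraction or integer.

t_a=4 t_c=15/4 v_peak=4 T=47/4

vₘ²/aₘ = 4²/1 = 16
31 ≥ 16 so v_max reached
t_a = 4/1 = 4; v_peak = 4
d_cruise = 31 − 16 = 15; t_c = 15/4
T = 2·4 + 15/4 = 47/4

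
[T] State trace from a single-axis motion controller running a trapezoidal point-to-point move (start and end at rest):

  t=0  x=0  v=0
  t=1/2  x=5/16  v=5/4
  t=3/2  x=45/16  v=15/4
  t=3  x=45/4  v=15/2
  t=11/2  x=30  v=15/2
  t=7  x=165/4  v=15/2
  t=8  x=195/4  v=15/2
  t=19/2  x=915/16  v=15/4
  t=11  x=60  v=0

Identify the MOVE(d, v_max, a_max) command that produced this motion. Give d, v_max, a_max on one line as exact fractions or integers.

d=60 v_max=15/2 a_max=5/2

final state: t=11, x=60, v=0 → d = 60
a_max = (5/4−0)/(1/2−0) = 5/2
max v = 15/2 over t∈[3,8] → v_max = 15/2
check: 15/2·(3+5) = 60 ✓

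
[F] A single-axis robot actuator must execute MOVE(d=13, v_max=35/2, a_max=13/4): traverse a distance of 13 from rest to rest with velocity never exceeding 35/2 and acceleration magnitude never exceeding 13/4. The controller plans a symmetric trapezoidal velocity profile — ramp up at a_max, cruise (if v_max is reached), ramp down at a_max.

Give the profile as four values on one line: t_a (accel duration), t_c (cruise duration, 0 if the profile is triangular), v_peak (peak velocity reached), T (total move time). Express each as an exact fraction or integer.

t_a=2 t_c=0 v_peak=13/2 T=4

v_max²/a_max = (35/2)²/(13/4) = 1225/13
13 < 1225/13 so t_c = 0
v_peak = √(13·13/4) = √(169/4) = 13/2
t_a = (13/2)/(13/4) = 2; t_c = 0
T = 2·2 = 4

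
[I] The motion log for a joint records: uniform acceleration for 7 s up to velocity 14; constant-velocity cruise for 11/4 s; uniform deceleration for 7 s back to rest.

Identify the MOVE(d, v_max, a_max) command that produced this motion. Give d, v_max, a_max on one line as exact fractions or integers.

d=273/2 v_max=14 a_max=2

a_max = 14/7 = 2
d_a = ½·14·7 = 49; d_c = 14·11/4 = 77/2
d = 2·49 + 77/2 = 273/2
t_c = 11/4 > 0 so v_max = 14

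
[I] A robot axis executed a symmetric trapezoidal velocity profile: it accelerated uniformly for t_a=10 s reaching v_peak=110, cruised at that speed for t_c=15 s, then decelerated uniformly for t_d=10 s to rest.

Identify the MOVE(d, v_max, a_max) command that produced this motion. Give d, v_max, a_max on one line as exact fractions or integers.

a_max = 110/10 = 11
d_a = ½·110·10 = 550; d_c = 110·15 = 1650
d = 2·550 + 1650 = 2750
t_c = 15 > 0 ⇒ limit active, v_max = 110

d=2750 v_max=110 a_max=11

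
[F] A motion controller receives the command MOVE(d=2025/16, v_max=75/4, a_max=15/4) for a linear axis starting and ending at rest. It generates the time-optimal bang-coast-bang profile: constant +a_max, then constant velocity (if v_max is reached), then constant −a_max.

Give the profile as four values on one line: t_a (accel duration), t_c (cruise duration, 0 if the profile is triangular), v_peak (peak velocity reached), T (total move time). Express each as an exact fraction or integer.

(v_max)²/a_max = (75/4)²/(15/4) = 375/4
2025/16 ≥ 375/4 so v_max reached
t_a = (75/4)/(15/4) = 5; v_peak = 75/4
d_cruise = 2025/16 − 375/4 = 525/16; t_c = (525/16)/(75/4) = 7/4
T = 2·5 + 7/4 = 47/4

t_a=5 t_c=7/4 v_peak=75/4 T=47/4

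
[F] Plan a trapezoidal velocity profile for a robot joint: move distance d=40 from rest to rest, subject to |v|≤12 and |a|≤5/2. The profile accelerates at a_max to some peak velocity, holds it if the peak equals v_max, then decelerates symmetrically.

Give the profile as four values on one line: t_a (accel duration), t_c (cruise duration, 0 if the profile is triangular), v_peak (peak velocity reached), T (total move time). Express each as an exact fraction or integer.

t_a=4 t_c=0 v_peak=10 T=8

vₘ²/aₘ = 12²/(5/2) = 288/5
40 < 288/5 ⇒ no cruise
v_peak = √(40·5/2) = √100 = 10
t_a = 10/(5/2) = 4; t_c = 0
T = 2·4 = 8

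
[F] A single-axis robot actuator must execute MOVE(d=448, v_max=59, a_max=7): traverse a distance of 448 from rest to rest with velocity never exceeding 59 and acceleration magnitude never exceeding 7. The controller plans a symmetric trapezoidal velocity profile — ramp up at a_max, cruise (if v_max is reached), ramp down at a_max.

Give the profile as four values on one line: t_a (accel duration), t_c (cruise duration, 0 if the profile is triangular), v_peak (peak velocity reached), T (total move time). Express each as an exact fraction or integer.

v_max²/a_max = 59²/7 = 3481/7
448 < 3481/7 → triangular
v_peak = √(448·7) = √3136 = 56
t_a = 56/7 = 8; t_c = 0
T = 2·8 = 16

t_a=8 t_c=0 v_peak=56 T=16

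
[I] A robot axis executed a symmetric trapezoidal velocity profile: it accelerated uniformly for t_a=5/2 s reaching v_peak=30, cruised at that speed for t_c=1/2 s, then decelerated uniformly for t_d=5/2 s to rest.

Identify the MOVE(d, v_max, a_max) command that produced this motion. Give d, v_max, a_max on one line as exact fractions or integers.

a_max = 30/(5/2) = 12
d_a = ½·30·5/2 = 75/2; d_c = 30·1/2 = 15
d = 2·75/2 + 15 = 90
t_c = 1/2 > 0 so v_max = 30

d=90 v_max=30 a_max=12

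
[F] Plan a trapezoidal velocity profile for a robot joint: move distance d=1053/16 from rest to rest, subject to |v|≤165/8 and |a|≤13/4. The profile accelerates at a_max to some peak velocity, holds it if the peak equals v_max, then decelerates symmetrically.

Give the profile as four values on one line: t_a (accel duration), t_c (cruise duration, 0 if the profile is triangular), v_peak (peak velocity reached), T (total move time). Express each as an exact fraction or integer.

v_max²/a_max = (165/8)²/(13/4) = 27225/208
1053/16 < 27225/208 so t_c = 0
v_peak = √(1053/16·13/4) = √(13689/64) = 117/8
t_a = (117/8)/(13/4) = 9/2; t_c = 0
T = 2·9/2 = 9

t_a=9/2 t_c=0 v_peak=117/8 T=9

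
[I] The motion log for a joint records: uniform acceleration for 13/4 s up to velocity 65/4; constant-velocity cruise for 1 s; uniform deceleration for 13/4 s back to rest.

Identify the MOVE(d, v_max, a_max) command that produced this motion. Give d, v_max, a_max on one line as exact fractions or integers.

d=1105/16 v_max=65/4 a_max=5

a_max = (65/4)/(13/4) = 5
d_a = ½·65/4·13/4 = 845/32; d_c = 65/4·1 = 65/4
d = 2·845/32 + 65/4 = 1105/16
t_c = 1 > 0 → v_max = v_peak = 65/4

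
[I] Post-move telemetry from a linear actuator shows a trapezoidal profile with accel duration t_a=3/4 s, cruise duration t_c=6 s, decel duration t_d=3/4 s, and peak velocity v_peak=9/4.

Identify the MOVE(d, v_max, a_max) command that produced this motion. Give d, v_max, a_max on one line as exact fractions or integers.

d=243/16 v_max=9/4 a_max=3

a_max = (9/4)/(3/4) = 3
d_a = ½·9/4·3/4 = 27/32; d_c = 9/4·6 = 27/2
d = 2·27/32 + 27/2 = 243/16
t_c = 6 > 0 ⇒ limit active, v_max = 9/4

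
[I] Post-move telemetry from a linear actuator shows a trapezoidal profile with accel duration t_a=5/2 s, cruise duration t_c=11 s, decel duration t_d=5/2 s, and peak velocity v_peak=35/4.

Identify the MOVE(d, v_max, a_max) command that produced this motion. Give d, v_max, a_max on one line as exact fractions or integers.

a_max = (35/4)/(5/2) = 7/2
d_a = ½·35/4·5/2 = 175/16; d_c = 35/4·11 = 385/4
d = 2·175/16 + 385/4 = 945/8
t_c = 11 > 0 ⇒ limit active, v_max = 35/4

d=945/8 v_max=35/4 a_max=7/2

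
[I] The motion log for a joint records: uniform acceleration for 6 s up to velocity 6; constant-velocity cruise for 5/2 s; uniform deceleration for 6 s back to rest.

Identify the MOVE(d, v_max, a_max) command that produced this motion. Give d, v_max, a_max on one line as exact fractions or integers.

d=51 v_max=6 a_max=1

a_max = 6/6 = 1
d_a = ½·6·6 = 18; d_c = 6·5/2 = 15
d = 2·18 + 15 = 51
t_c = 5/2 > 0 → v_max = v_peak = 6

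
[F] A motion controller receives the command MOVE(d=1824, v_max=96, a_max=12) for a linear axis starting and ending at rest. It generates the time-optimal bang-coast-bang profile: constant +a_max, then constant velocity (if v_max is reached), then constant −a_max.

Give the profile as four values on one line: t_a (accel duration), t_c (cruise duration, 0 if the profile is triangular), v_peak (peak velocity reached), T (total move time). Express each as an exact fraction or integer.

v_max²/a_max = 96²/12 = 768
1824 ≥ 768 ⇒ cruise phase
t_a = 96/12 = 8; v_peak = 96
d_cruise = 1824 − 768 = 1056; t_c = 1056/96 = 11
T = 2·8 + 11 = 27

t_a=8 t_c=11 v_peak=96 T=27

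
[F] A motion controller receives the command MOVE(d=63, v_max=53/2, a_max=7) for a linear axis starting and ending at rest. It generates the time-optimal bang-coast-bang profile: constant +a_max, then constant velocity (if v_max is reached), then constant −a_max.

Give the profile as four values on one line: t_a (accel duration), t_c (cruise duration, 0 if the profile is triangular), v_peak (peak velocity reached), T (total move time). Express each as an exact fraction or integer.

vₘ²/aₘ = (53/2)²/7 = 2809/28
63 < 2809/28 so t_c = 0
v_peak = √(63·7) = √441 = 21
t_a = 21/7 = 3; t_c = 0
T = 2·3 = 6

t_a=3 t_c=0 v_peak=21 T=6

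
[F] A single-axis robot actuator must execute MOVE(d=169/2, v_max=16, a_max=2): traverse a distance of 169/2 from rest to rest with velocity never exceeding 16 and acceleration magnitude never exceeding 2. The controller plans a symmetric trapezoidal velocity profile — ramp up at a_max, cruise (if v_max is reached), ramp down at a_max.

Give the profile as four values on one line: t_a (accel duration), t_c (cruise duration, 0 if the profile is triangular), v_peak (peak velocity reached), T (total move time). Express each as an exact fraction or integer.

v_max²/a_max = 16²/2 = 128
169/2 < 128 ⇒ no cruise
v_peak = √(169/2·2) = √169 = 13
t_a = 13/2; t_c = 0
T = 2·13/2 = 13

t_a=13/2 t_c=0 v_peak=13 T=13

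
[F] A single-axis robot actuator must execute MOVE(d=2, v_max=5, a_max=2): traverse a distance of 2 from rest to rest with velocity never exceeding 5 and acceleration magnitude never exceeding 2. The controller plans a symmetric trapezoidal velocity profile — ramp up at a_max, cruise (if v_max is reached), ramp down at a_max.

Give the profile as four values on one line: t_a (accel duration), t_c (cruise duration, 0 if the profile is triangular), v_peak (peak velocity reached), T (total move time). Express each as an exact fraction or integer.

t_a=1 t_c=0 v_peak=2 T=2

(v_max)²/a_max = 5²/2 = 25/2
2 < 25/2 ⇒ no cruise
v_peak = √(2·2) = √4 = 2
t_a = 2/2 = 1; t_c = 0
T = 2·1 = 2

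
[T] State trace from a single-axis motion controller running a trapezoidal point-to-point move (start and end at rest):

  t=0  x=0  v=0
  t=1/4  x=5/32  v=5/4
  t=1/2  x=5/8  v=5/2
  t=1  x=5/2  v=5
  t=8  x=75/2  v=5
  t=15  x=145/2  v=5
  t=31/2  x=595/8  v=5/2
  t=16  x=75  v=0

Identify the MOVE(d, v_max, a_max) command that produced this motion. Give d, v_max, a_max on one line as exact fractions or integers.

d=75 v_max=5 a_max=5

final state: t=16, x=75, v=0 → d = 75
a_max = (5/4−0)/(1/4−0) = 5
max v = 5 over t∈[1,15] → v_max = 5
check: 5·(1+14) = 75 ✓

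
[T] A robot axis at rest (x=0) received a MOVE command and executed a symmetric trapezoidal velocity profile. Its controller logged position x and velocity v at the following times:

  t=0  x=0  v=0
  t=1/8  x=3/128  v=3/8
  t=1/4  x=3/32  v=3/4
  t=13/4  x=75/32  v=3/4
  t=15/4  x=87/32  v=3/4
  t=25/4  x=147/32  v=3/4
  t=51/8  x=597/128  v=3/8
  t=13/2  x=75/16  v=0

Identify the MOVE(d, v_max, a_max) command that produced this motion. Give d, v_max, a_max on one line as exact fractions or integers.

final state: t=13/2, x=75/16, v=0 → d = 75/16
a_max = (3/8−0)/(1/8−0) = 3
max v = 3/4 over t∈[1/4,25/4] → v_max = 3/4
check: 3/4·(1/4+6) = 75/16 ✓

d=75/16 v_max=3/4 a_max=3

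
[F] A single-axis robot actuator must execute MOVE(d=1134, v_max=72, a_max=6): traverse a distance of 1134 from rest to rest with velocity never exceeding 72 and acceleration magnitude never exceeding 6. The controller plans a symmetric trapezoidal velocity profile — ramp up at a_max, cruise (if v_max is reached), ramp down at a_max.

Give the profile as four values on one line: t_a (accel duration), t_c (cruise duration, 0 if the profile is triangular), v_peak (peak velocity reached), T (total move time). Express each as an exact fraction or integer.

vₘ²/aₘ = 72²/6 = 864
1134 ≥ 864 → trapezoidal
t_a = 72/6 = 12; v_peak = 72
d_cruise = 1134 − 864 = 270; t_c = 270/72 = 15/4
T = 2·12 + 15/4 = 111/4

t_a=12 t_c=15/4 v_peak=72 T=111/4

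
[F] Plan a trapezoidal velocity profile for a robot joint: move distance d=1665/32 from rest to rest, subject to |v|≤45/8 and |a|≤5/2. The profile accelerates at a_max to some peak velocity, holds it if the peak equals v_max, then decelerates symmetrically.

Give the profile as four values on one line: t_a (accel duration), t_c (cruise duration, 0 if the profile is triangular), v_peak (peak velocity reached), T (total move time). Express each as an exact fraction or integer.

t_a=9/4 t_c=7 v_peak=45/8 T=23/2

v_max²/a_max = (45/8)²/(5/2) = 405/32
1665/32 ≥ 405/32 → trapezoidal
t_a = (45/8)/(5/2) = 9/4; v_peak = 45/8
d_cruise = 1665/32 − 405/32 = 315/8; t_c = (315/8)/(45/8) = 7
T = 2·9/4 + 7 = 23/2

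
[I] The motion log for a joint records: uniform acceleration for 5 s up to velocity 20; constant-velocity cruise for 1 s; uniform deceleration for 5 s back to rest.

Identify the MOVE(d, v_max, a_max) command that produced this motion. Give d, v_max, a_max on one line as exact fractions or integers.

a_max = 20/5 = 4
d_a = ½·20·5 = 50; d_c = 20·1 = 20
d = 2·50 + 20 = 120
t_c = 1 > 0 so v_max = 20

d=120 v_max=20 a_max=4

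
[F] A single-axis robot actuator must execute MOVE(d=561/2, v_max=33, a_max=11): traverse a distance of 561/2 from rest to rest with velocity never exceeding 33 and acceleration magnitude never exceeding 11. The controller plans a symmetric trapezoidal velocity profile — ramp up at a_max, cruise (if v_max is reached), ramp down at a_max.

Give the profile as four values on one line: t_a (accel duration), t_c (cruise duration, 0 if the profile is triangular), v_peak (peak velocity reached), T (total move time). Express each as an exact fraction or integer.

t_a=3 t_c=11/2 v_peak=33 T=23/2

v_max²/a_max = 33²/11 = 99
561/2 ≥ 99 so v_max reached
t_a = 33/11 = 3; v_peak = 33
d_cruise = 561/2 − 99 = 363/2; t_c = (363/2)/33 = 11/2
T = 2·3 + 11/2 = 23/2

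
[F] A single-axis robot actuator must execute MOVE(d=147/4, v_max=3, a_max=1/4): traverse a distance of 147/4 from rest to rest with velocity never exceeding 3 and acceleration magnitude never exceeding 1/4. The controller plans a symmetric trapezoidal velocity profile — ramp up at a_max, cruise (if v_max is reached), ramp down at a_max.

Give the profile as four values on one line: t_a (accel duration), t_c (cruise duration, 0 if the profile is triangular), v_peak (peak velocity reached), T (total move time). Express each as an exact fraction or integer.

vₘ²/aₘ = 3²/(1/4) = 36
147/4 ≥ 36 so v_max reached
t_a = 3/(1/4) = 12; v_peak = 3
d_cruise = 147/4 − 36 = 3/4; t_c = (3/4)/3 = 1/4
T = 2·12 + 1/4 = 97/4

t_a=12 t_c=1/4 v_peak=3 T=97/4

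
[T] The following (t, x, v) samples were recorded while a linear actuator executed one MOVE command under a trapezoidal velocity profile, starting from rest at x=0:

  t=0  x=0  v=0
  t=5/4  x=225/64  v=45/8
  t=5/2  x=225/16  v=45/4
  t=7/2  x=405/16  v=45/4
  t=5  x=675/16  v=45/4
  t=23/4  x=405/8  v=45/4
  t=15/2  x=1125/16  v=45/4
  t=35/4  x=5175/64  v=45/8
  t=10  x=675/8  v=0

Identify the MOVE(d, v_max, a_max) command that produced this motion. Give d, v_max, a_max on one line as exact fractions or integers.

final state: t=10, x=675/8, v=0 → d = 675/8
a_max = (45/8−0)/(5/4−0) = 9/2
max v = 45/4 over t∈[5/2,15/2] → v_max = 45/4
check: 45/4·(5/2+5) = 675/8 ✓

d=675/8 v_max=45/4 a_max=9/2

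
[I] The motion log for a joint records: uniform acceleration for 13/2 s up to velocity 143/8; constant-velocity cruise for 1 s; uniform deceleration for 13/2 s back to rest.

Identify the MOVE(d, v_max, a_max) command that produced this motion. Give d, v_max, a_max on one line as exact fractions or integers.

a_max = (143/8)/(13/2) = 11/4
d_a = ½·143/8·13/2 = 1859/32; d_c = 143/8·1 = 143/8
d = 2·1859/32 + 143/8 = 2145/16
t_c = 1 > 0 → v_max = v_peak = 143/8

d=2145/16 v_max=143/8 a_max=11/4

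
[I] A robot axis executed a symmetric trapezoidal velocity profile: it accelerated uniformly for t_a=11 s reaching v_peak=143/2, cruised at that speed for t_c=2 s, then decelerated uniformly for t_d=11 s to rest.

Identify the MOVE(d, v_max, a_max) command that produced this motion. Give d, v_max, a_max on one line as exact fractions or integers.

a_max = (143/2)/11 = 13/2
d_a = ½·143/2·11 = 1573/4; d_c = 143/2·2 = 143
d = 2·1573/4 + 143 = 1859/2
t_c = 2 > 0 so v_max = 143/2

d=1859/2 v_max=143/2 a_max=13/2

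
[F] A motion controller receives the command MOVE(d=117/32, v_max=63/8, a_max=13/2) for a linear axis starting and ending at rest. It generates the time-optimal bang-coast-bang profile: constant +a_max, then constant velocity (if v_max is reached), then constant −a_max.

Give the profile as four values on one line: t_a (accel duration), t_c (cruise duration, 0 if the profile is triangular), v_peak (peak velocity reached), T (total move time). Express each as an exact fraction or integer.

t_a=3/4 t_c=0 v_peak=39/8 T=3/2

(v_max)²/a_max = (63/8)²/(13/2) = 3969/416
117/32 < 3969/416 → triangular
v_peak = √(117/32·13/2) = √(1521/64) = 39/8
t_a = (39/8)/(13/2) = 3/4; t_c = 0
T = 2·3/4 = 3/2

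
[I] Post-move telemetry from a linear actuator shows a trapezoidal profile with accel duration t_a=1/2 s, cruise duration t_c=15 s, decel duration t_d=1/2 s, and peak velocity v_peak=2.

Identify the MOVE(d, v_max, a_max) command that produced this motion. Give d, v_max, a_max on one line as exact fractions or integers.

d=31 v_max=2 a_max=4

a_max = 2/(1/2) = 4
d_a = ½·2·1/2 = 1/2; d_c = 2·15 = 30
d = 2·1/2 + 30 = 31
t_c = 15 > 0 ⇒ limit active, v_max = 2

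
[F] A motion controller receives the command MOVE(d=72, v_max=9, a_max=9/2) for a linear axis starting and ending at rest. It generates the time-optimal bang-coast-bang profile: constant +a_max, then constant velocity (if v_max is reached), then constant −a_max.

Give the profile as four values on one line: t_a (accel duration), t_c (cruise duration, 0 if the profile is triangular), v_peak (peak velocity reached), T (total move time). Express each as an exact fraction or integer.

v_max²/a_max = 9²/(9/2) = 18
72 ≥ 18 ⇒ cruise phase
t_a = 9/(9/2) = 2; v_peak = 9
d_cruise = 72 − 18 = 54; t_c = 54/9 = 6
T = 2·2 + 6 = 10

t_a=2 t_c=6 v_peak=9 T=10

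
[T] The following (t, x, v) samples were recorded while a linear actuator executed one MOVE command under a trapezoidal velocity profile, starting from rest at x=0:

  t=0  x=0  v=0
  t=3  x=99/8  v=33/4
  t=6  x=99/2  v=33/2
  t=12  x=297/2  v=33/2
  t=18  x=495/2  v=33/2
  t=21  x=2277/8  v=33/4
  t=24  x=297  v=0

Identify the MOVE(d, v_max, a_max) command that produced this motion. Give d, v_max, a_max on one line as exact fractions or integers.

final state: t=24, x=297, v=0 → d = 297
a_max = (33/4−0)/(3−0) = 11/4
max v = 33/2 over t∈[6,18] → v_max = 33/2
check: 33/2·(6+12) = 297 ✓

d=297 v_max=33/2 a_max=11/4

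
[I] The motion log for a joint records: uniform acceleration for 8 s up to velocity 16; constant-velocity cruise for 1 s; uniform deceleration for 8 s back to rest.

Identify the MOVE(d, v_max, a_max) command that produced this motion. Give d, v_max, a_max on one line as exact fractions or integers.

a_max = 16/8 = 2
d_a = ½·16·8 = 64; d_c = 16·1 = 16
d = 2·64 + 16 = 144
t_c = 1 > 0 ⇒ limit active, v_max = 16

d=144 v_max=16 a_max=2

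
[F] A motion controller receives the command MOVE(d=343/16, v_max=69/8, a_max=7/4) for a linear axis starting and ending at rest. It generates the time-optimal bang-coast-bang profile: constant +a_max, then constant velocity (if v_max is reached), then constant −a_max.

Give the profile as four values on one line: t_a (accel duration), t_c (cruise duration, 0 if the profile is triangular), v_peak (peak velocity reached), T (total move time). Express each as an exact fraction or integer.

t_a=7/2 t_c=0 v_peak=49/8 T=7

vₘ²/aₘ = (69/8)²/(7/4) = 4761/112
343/16 < 4761/112 so t_c = 0
v_peak = √(343/16·7/4) = √(2401/64) = 49/8
t_a = (49/8)/(7/4) = 7/2; t_c = 0
T = 2·7/2 = 7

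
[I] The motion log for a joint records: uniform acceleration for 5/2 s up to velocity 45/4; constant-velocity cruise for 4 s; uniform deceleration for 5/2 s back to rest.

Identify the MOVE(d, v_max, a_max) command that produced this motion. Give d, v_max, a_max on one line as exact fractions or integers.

d=585/8 v_max=45/4 a_max=9/2

a_max = (45/4)/(5/2) = 9/2
d_a = ½·45/4·5/2 = 225/16; d_c = 45/4·4 = 45
d = 2·225/16 + 45 = 585/8
t_c = 4 > 0 → v_max = v_peak = 45/4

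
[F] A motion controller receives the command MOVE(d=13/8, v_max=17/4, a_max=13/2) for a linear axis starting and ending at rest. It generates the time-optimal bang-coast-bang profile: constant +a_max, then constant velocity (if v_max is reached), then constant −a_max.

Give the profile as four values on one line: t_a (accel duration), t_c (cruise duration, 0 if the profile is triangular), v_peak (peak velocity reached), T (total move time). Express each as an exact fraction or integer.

(v_max)²/a_max = (17/4)²/(13/2) = 289/104
13/8 < 289/104 ⇒ no cruise
v_peak = √(13/8·13/2) = √(169/16) = 13/4
t_a = (13/4)/(13/2) = 1/2; t_c = 0
T = 2·1/2 = 1

t_a=1/2 t_c=0 v_peak=13/4 T=1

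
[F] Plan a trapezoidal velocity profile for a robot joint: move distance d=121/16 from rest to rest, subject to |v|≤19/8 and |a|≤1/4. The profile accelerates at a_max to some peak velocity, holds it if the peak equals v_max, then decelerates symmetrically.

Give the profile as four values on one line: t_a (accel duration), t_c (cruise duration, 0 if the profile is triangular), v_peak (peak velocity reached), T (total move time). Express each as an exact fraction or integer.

t_a=11/2 t_c=0 v_peak=11/8 T=11

vₘ²/aₘ = (19/8)²/(1/4) = 361/16
121/16 < 361/16 → triangular
v_peak = √(121/16·1/4) = √(121/64) = 11/8
t_a = (11/8)/(1/4) = 11/2; t_c = 0
T = 2·11/2 = 11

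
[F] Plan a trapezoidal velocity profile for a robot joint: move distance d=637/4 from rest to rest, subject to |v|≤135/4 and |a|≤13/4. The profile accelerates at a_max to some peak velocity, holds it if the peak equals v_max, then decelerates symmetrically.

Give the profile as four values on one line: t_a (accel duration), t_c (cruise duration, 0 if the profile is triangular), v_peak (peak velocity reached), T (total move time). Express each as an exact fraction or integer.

t_a=7 t_c=0 v_peak=91/4 T=14

vₘ²/aₘ = (135/4)²/(13/4) = 18225/52
637/4 < 18225/52 ⇒ no cruise
v_peak = √(637/4·13/4) = √(8281/16) = 91/4
t_a = (91/4)/(13/4) = 7; t_c = 0
T = 2·7 = 14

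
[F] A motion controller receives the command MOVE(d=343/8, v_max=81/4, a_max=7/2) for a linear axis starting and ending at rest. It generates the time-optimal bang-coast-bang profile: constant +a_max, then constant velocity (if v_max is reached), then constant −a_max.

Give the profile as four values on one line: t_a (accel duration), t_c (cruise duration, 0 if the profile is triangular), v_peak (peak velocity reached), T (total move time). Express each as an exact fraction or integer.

t_a=7/2 t_c=0 v_peak=49/4 T=7

(v_max)²/a_max = (81/4)²/(7/2) = 6561/56
343/8 < 6561/56 ⇒ no cruise
v_peak = √(343/8·7/2) = √(2401/16) = 49/4
t_a = (49/4)/(7/2) = 7/2; t_c = 0
T = 2·7/2 = 7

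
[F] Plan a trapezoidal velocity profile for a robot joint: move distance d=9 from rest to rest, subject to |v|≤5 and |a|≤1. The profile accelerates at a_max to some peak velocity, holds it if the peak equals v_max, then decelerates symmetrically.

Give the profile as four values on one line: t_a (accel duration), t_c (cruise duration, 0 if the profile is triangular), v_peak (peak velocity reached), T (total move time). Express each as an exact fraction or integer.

(v_max)²/a_max = 5²/1 = 25
9 < 25 → triangular
v_peak = √(9·1) = √9 = 3
t_a = 3/1 = 3; t_c = 0
T = 2·3 = 6

t_a=3 t_c=0 v_peak=3 T=6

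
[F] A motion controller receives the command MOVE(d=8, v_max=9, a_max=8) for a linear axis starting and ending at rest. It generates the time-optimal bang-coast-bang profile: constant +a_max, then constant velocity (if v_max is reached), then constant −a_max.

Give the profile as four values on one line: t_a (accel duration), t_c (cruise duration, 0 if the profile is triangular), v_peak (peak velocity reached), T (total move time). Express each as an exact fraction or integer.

(v_max)²/a_max = 9²/8 = 81/8
8 < 81/8 → triangular
v_peak = √(8·8) = √64 = 8
t_a = 8/8 = 1; t_c = 0
T = 2·1 = 2

t_a=1 t_c=0 v_peak=8 T=2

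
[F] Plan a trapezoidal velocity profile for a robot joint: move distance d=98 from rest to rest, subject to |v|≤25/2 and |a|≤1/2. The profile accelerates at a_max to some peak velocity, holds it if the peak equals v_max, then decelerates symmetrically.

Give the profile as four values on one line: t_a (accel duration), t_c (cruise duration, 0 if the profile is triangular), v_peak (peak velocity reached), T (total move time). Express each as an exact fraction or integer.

vₘ²/aₘ = (25/2)²/(1/2) = 625/2
98 < 625/2 → triangular
v_peak = √(98·1/2) = √49 = 7
t_a = 7/(1/2) = 14; t_c = 0
T = 2·14 = 28

t_a=14 t_c=0 v_peak=7 T=28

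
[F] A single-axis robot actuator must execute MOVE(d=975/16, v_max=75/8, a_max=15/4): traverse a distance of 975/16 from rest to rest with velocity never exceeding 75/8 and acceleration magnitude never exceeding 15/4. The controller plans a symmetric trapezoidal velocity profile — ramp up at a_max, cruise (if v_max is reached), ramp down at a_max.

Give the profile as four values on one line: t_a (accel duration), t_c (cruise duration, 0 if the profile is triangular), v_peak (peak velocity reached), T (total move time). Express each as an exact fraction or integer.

t_a=5/2 t_c=4 v_peak=75/8 T=9

vₘ²/aₘ = (75/8)²/(15/4) = 375/16
975/16 ≥ 375/16 ⇒ cruise phase
t_a = (75/8)/(15/4) = 5/2; v_peak = 75/8
d_cruise = 975/16 − 375/16 = 75/2; t_c = (75/2)/(75/8) = 4
T = 2·5/2 + 4 = 9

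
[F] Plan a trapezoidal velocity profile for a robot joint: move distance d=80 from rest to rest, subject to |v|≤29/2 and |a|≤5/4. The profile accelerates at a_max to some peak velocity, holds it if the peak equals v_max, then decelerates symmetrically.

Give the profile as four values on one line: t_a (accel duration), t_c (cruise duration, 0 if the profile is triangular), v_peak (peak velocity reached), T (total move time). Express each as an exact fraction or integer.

t_a=8 t_c=0 v_peak=10 T=16

v_max²/a_max = (29/2)²/(5/4) = 841/5
80 < 841/5 so t_c = 0
v_peak = √(80·5/4) = √100 = 10
t_a = 10/(5/4) = 8; t_c = 0
T = 2·8 = 16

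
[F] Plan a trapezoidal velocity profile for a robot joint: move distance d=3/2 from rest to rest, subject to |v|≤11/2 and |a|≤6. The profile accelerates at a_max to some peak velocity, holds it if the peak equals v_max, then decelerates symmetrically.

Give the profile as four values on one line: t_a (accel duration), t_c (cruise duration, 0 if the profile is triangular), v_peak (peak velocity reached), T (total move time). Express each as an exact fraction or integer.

v_max²/a_max = (11/2)²/6 = 121/24
3/2 < 121/24 → triangular
v_peak = √(3/2·6) = √9 = 3
t_a = 3/6 = 1/2; t_c = 0
T = 2·1/2 = 1

t_a=1/2 t_c=0 v_peak=3 T=1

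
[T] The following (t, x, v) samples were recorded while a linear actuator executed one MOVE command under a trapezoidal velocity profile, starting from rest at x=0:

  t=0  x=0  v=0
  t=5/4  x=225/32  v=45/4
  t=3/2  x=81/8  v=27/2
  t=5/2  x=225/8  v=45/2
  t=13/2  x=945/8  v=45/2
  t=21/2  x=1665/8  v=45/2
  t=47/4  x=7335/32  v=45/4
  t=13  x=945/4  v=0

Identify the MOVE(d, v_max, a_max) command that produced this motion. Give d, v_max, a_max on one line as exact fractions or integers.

d=945/4 v_max=45/2 a_max=9

final state: t=13, x=945/4, v=0 → d = 945/4
a_max = (45/4−0)/(5/4−0) = 9
max v = 45/2 over t∈[5/2,21/2] → v_max = 45/2
check: 45/2·(5/2+8) = 945/4 ✓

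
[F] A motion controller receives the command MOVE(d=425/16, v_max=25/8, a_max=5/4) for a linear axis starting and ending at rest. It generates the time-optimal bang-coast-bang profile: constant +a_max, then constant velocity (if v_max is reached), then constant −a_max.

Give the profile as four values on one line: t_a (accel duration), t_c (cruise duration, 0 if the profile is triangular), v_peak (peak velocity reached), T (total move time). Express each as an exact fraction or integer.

t_a=5/2 t_c=6 v_peak=25/8 T=11

vₘ²/aₘ = (25/8)²/(5/4) = 125/16
425/16 ≥ 125/16 → trapezoidal
t_a = (25/8)/(5/4) = 5/2; v_peak = 25/8
d_cruise = 425/16 − 125/16 = 75/4; t_c = (75/4)/(25/8) = 6
T = 2·5/2 + 6 = 11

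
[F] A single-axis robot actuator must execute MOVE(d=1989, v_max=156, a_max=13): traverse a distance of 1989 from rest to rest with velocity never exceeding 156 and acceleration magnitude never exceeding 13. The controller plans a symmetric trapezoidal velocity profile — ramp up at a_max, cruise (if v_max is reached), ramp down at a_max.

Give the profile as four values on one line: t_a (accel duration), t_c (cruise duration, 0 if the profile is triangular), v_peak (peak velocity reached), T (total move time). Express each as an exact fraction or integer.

t_a=12 t_c=3/4 v_peak=156 T=99/4

v_max²/a_max = 156²/13 = 1872
1989 ≥ 1872 → trapezoidal
t_a = 156/13 = 12; v_peak = 156
d_cruise = 1989 − 1872 = 117; t_c = 117/156 = 3/4
T = 2·12 + 3/4 = 99/4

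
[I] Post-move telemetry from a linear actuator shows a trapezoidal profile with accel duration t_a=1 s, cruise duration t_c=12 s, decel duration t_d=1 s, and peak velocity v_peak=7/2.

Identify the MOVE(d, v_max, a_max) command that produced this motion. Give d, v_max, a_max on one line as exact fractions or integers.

d=91/2 v_max=7/2 a_max=7/2

a_max = (7/2)/1 = 7/2
d_a = ½·7/2·1 = 7/4; d_c = 7/2·12 = 42
d = 2·7/4 + 42 = 91/2
t_c = 12 > 0 → v_max = v_peak = 7/2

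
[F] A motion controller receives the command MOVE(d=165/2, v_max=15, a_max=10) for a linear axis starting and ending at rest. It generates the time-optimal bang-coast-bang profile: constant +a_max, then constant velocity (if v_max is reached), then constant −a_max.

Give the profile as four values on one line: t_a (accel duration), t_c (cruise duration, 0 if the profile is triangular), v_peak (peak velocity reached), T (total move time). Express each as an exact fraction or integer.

t_a=3/2 t_c=4 v_peak=15 T=7

v_max²/a_max = 15²/10 = 45/2
165/2 ≥ 45/2 so v_max reached
t_a = 15/10 = 3/2; v_peak = 15
d_cruise = 165/2 − 45/2 = 60; t_c = 60/15 = 4
T = 2·3/2 + 4 = 7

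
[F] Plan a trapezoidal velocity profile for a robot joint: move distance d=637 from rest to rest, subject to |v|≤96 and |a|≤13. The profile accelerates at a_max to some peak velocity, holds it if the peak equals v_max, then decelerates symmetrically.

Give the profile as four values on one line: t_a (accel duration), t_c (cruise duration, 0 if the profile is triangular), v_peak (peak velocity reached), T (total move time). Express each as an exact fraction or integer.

(v_max)²/a_max = 96²/13 = 9216/13
637 < 9216/13 so t_c = 0
v_peak = √(637·13) = √8281 = 91
t_a = 91/13 = 7; t_c = 0
T = 2·7 = 14

t_a=7 t_c=0 v_peak=91 T=14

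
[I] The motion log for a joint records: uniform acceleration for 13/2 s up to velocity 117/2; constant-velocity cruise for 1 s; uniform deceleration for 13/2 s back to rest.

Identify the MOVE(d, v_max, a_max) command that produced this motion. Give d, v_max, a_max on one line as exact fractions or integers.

a_max = (117/2)/(13/2) = 9
d_a = ½·117/2·13/2 = 1521/8; d_c = 117/2·1 = 117/2
d = 2·1521/8 + 117/2 = 1755/4
t_c = 1 > 0 so v_max = 117/2

d=1755/4 v_max=117/2 a_max=9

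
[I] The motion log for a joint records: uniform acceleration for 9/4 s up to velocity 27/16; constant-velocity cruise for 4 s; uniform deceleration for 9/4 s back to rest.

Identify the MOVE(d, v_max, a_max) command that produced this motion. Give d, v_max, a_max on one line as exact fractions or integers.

a_max = (27/16)/(9/4) = 3/4
d_a = ½·27/16·9/4 = 243/128; d_c = 27/16·4 = 27/4
d = 2·243/128 + 27/4 = 675/64
t_c = 4 > 0 → v_max = v_peak = 27/16

d=675/64 v_max=27/16 a_max=3/4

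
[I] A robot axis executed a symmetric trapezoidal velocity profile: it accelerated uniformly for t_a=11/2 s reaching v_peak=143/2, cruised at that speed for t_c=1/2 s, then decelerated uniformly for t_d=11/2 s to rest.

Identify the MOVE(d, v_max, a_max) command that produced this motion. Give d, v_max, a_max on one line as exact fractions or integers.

a_max = (143/2)/(11/2) = 13
d_a = ½·143/2·11/2 = 1573/8; d_c = 143/2·1/2 = 143/4
d = 2·1573/8 + 143/4 = 429
t_c = 1/2 > 0 so v_max = 143/2

d=429 v_max=143/2 a_max=13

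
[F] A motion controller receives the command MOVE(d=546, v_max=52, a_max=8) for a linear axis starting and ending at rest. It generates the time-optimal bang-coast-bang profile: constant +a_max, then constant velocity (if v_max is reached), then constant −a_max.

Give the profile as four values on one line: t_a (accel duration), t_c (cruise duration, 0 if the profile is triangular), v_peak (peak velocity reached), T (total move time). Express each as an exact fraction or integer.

vₘ²/aₘ = 52²/8 = 338
546 ≥ 338 ⇒ cruise phase
t_a = 52/8 = 13/2; v_peak = 52
d_cruise = 546 − 338 = 208; t_c = 208/52 = 4
T = 2·13/2 + 4 = 17

t_a=13/2 t_c=4 v_peak=52 T=17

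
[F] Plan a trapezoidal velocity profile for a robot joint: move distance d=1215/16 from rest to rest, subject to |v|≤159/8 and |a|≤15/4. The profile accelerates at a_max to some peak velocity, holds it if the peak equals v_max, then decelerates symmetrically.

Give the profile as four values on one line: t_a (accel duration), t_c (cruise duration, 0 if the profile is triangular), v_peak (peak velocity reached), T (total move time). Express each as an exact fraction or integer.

t_a=9/2 t_c=0 v_peak=135/8 T=9

(v_max)²/a_max = (159/8)²/(15/4) = 8427/80
1215/16 < 8427/80 → triangular
v_peak = √(1215/16·15/4) = √(18225/64) = 135/8
t_a = (135/8)/(15/4) = 9/2; t_c = 0
T = 2·9/2 = 9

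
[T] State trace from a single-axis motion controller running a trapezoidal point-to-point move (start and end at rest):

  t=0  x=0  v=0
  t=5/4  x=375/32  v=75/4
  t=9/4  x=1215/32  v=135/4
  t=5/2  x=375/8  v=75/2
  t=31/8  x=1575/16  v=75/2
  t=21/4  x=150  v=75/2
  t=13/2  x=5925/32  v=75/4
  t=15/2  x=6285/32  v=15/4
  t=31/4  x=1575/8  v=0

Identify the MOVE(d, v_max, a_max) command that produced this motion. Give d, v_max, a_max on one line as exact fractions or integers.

d=1575/8 v_max=75/2 a_max=15

final state: t=31/4, x=1575/8, v=0 → d = 1575/8
a_max = (75/4−0)/(5/4−0) = 15
max v = 75/2 over t∈[5/2,21/4] → v_max = 75/2
check: 75/2·(5/2+11/4) = 1575/8 ✓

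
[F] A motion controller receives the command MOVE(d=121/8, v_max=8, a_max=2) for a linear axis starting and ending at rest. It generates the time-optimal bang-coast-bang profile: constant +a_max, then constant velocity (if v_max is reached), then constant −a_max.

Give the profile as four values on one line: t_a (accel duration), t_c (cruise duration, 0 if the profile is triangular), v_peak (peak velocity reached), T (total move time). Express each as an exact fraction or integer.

vₘ²/aₘ = 8²/2 = 32
121/8 < 32 so t_c = 0
v_peak = √(121/8·2) = √(121/4) = 11/2
t_a = (11/2)/2 = 11/4; t_c = 0
T = 2·11/4 = 11/2

t_a=11/4 t_c=0 v_peak=11/2 T=11/2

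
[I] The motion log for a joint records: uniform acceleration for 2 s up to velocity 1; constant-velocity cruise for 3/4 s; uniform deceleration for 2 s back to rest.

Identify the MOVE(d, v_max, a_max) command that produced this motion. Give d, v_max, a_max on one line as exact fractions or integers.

d=11/4 v_max=1 a_max=1/2

a_max = 1/2
d_a = ½·1·2 = 1; d_c = 1·3/4 = 3/4
d = 2·1 + 3/4 = 11/4
t_c = 3/4 > 0 → v_max = v_peak = 1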